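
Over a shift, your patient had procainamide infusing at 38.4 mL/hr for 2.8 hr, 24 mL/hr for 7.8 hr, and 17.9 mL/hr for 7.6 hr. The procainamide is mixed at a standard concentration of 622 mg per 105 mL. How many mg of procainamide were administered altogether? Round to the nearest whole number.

2552 mg

Concentration = 622 mg ÷ 105 mL = 5.92381 mg/mL
Stage 1: 38.4 mL/hr × 2.8 hr = 107.52 mL → 107.52 mL × 5.92381 mg/mL = 636.928 mg
Stage 2: 24 mL/hr × 7.8 hr = 187.2 mL → 187.2 mL × 5.92381 mg/mL = 1108.937 mg
Stage 3: 17.9 mL/hr × 7.6 hr = 136.04 mL → 136.04 mL × 5.92381 mg/mL = 805.875 mg
Total = 636.928 + 1108.937 + 805.875 = 2551.74 mg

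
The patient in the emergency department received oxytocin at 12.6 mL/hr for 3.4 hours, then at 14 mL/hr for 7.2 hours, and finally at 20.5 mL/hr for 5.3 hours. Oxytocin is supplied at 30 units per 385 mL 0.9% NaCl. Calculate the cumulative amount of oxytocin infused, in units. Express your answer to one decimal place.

19.7 units

Concentration = 30 units ÷ 385 mL = 0.07792208 units/mL
Stage 1: 12.6 mL/hr × 3.4 hr = 42.84 mL → 42.84 mL × 0.07792208 units/mL = 3.338182 units
Stage 2: 14 mL/hr × 7.2 hr = 100.8 mL → 100.8 mL × 0.07792208 units/mL = 7.854545 units
Stage 3: 20.5 mL/hr × 5.3 hr = 108.65 mL → 108.65 mL × 0.07792208 units/mL = 8.466234 units
Total = 3.338182 + 7.854545 + 8.466234 = 19.65896 units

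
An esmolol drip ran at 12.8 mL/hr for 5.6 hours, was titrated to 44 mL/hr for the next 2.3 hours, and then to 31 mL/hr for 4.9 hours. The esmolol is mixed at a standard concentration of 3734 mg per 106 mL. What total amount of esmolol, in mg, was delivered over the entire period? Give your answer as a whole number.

11441 mg

Concentration = 3734 mg ÷ 106 mL = 35.22642 mg/mL
Stage 1: 12.8 mL/hr × 5.6 hr = 71.68 mL → 71.68 mL × 35.22642 mg/mL = 2525.029 mg
Stage 2: 44 mL/hr × 2.3 hr = 101.2 mL → 101.2 mL × 35.22642 mg/mL = 3564.913 mg
Stage 3: 31 mL/hr × 4.9 hr = 151.9 mL → 151.9 mL × 35.22642 mg/mL = 5350.892 mg
Total = 2525.029 + 3564.913 + 5350.892 = 11440.84 mg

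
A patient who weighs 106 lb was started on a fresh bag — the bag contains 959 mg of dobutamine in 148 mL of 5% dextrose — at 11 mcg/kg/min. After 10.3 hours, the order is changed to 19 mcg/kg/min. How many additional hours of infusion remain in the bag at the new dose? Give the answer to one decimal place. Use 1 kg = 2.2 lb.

11.5 hours

Initial rate:
Weight = 106 lb ÷ 2.2 lb/kg = 48.18182 kg
Dose = 11 mcg/kg/min × 48.18182 kg = 530 mcg/min
530 mcg/min × 60 min/hr = 31800 mcg/hr
Concentration = 959 mg ÷ 148 mL = 6.47973 mg/mL = 6479.73 mcg/mL
Rate = 31800 mcg/hr ÷ 6479.73 mcg/mL = 4.907612 mL/hr
Volume infused so far = 4.907612 mL/hr × 10.3 hr = 50.5484 mL
Volume remaining = 148 − 50.5484 = 97.4516 mL
New rate:
Dose = 19 mcg/kg/min × 48.18182 kg = 915.4545 mcg/min
915.4545 mcg/min × 60 min/hr = 54927.27 mcg/hr
Rate = 54927.27 mcg/hr ÷ 6479.73 mcg/mL = 8.476785 mL/hr
Time remaining = 97.4516 mL ÷ 8.476785 mL/hr = 11.49629 hr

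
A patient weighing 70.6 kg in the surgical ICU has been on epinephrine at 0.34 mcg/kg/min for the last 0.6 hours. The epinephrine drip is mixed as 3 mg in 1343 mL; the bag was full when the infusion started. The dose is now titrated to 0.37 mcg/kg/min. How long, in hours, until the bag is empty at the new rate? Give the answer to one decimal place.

1.4 hours

Initial rate:
Dose = 0.34 mcg/kg/min × 70.6 kg = 24.004 mcg/min
24.004 mcg/min × 60 min/hr = 1440.24 mcg/hr
Concentration = 3 mg ÷ 1343 mL = 0.002233805 mg/mL = 2.233805 mcg/mL
Rate = 1440.24 mcg/hr ÷ 2.233805 mcg/mL = 644.7474 mL/hr
Volume infused so far = 644.7474 mL/hr × 0.6 hr = 386.8485 mL
Volume remaining = 1343 − 386.8485 = 956.1515 mL
New rate:
Dose = 0.37 mcg/kg/min × 70.6 kg = 26.122 mcg/min
26.122 mcg/min × 60 min/hr = 1567.32 mcg/hr
Rate = 1567.32 mcg/hr ÷ 2.233805 mcg/mL = 701.6369 mL/hr
Time remaining = 956.1515 mL ÷ 701.6369 mL/hr = 1.362744 hr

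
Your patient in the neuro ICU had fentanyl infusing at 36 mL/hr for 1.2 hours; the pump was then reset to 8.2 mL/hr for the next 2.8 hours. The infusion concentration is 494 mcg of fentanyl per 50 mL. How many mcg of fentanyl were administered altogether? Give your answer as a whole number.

Concentration = 494 mcg ÷ 50 mL = 9.88 mcg/mL
Stage 1: 36 mL/hr × 1.2 hr = 43.2 mL → 43.2 mL × 9.88 mcg/mL = 426.816 mcg
Stage 2: 8.2 mL/hr × 2.8 hr = 22.96 mL → 22.96 mL × 9.88 mcg/mL = 226.8448 mcg
Total = 426.816 + 226.8448 = 653.6608 mcg

654 mcg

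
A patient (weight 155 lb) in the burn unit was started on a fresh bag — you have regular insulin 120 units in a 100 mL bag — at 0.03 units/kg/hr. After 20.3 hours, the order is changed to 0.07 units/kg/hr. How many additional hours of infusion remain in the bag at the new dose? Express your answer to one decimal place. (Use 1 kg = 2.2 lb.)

Initial rate:
Weight = 155 lb ÷ 2.2 lb/kg = 70.45455 kg
Dose = 0.03 units/kg/hr × 70.45455 kg = 2.113636 units/hr
Concentration = 120 units ÷ 100 mL = 1.2 units/mL
Rate = 2.113636 units/hr ÷ 1.2 units/mL = 1.761364 mL/hr
Volume infused so far = 1.761364 mL/hr × 20.3 hr = 35.75568 mL
Volume remaining = 100 − 35.75568 = 64.24432 mL
New rate:
Dose = 0.07 units/kg/hr × 70.45455 kg = 4.931818 units/hr
Rate = 4.931818 units/hr ÷ 1.2 units/mL = 4.109848 mL/hr
Time remaining = 64.24432 mL ÷ 4.109848 mL/hr = 15.6318 hr

15.6 hours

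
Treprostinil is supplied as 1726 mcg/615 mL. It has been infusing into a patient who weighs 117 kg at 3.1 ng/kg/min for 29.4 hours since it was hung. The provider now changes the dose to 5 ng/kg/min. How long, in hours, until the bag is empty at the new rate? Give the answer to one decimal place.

Initial rate:
Dose = 3.1 ng/kg/min × 117 kg = 362.7 ng/min
362.7 ng/min × 60 min/hr = 21762 ng/hr
Concentration = 1726 mcg ÷ 615 mL = 2.806504 mcg/mL = 2806.504 ng/mL
Rate = 21762 ng/hr ÷ 2806.504 ng/mL = 7.754131 mL/hr
Volume infused so far = 7.754131 mL/hr × 29.4 hr = 227.9714 mL
Volume remaining = 615 − 227.9714 = 387.0286 mL
New rate:
Dose = 5 ng/kg/min × 117 kg = 585 ng/min
585 ng/min × 60 min/hr = 35100 ng/hr
Rate = 35100 ng/hr ÷ 2806.504 ng/mL = 12.50666 mL/hr
Time remaining = 387.0286 mL ÷ 12.50666 mL/hr = 30.94579 hr

30.9 hours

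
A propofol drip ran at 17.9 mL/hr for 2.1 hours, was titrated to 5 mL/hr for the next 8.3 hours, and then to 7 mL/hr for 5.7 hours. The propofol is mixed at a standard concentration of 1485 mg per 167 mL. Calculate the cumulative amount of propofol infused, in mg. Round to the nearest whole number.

1058 mg

Concentration = 1485 mg ÷ 167 mL = 8.892216 mg/mL
Stage 1: 17.9 mL/hr × 2.1 hr = 37.59 mL → 37.59 mL × 8.892216 mg/mL = 334.2584 mg
Stage 2: 5 mL/hr × 8.3 hr = 41.5 mL → 41.5 mL × 8.892216 mg/mL = 369.0269 mg
Stage 3: 7 mL/hr × 5.7 hr = 39.9 mL → 39.9 mL × 8.892216 mg/mL = 354.7994 mg
Total = 334.2584 + 369.0269 + 354.7994 = 1058.085 mg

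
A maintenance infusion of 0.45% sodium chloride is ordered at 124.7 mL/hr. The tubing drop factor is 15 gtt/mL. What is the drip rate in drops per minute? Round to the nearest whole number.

31 gtt/min

124.7 mL/hr ÷ 60 min/hr = 2.078333 mL/min
2.078333 mL/min × 15 gtt/mL = 31.175 gtt/min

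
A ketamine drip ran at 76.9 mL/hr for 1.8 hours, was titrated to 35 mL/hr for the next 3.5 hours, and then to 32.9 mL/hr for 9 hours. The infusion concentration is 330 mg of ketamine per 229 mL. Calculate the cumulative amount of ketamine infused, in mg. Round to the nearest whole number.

Concentration = 330 mg ÷ 229 mL = 1.441048 mg/mL
Stage 1: 76.9 mL/hr × 1.8 hr = 138.42 mL → 138.42 mL × 1.441048 mg/mL = 199.4699 mg
Stage 2: 35 mL/hr × 3.5 hr = 122.5 mL → 122.5 mL × 1.441048 mg/mL = 176.5284 mg
Stage 3: 32.9 mL/hr × 9 hr = 296.1 mL → 296.1 mL × 1.441048 mg/mL = 426.6943 mg
Total = 199.4699 + 176.5284 + 426.6943 = 802.6926 mg

803 mg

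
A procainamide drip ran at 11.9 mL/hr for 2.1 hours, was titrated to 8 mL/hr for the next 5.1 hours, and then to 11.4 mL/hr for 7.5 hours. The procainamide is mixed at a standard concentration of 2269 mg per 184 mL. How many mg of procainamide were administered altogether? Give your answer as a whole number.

Concentration = 2269 mg ÷ 184 mL = 12.33152 mg/mL
Stage 1: 11.9 mL/hr × 2.1 hr = 24.99 mL → 24.99 mL × 12.33152 mg/mL = 308.1647 mg
Stage 2: 8 mL/hr × 5.1 hr = 40.8 mL → 40.8 mL × 12.33152 mg/mL = 503.1261 mg
Stage 3: 11.4 mL/hr × 7.5 hr = 85.5 mL → 85.5 mL × 12.33152 mg/mL = 1054.345 mg
Total = 308.1647 + 503.1261 + 1054.345 = 1865.636 mg

1866 mg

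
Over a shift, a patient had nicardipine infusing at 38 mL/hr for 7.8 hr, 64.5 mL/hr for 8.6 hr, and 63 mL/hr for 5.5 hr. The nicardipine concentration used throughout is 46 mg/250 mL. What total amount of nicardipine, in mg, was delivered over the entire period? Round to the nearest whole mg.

Concentration = 46 mg ÷ 250 mL = 0.184 mg/mL
Stage 1: 38 mL/hr × 7.8 hr = 296.4 mL → 296.4 mL × 0.184 mg/mL = 54.5376 mg
Stage 2: 64.5 mL/hr × 8.6 hr = 554.7 mL → 554.7 mL × 0.184 mg/mL = 102.0648 mg
Stage 3: 63 mL/hr × 5.5 hr = 346.5 mL → 346.5 mL × 0.184 mg/mL = 63.756 mg
Total = 54.5376 + 102.0648 + 63.756 = 220.3584 mg

220 mg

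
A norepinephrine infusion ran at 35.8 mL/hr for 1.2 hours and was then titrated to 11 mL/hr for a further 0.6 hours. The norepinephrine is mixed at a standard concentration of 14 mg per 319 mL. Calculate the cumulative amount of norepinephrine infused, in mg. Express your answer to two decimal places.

Concentration = 14 mg ÷ 319 mL = 0.04388715 mg/mL
Stage 1: 35.8 mL/hr × 1.2 hr = 42.96 mL → 42.96 mL × 0.04388715 mg/mL = 1.885392 mg
Stage 2: 11 mL/hr × 0.6 hr = 6.6 mL → 6.6 mL × 0.04388715 mg/mL = 0.2896552 mg
Total = 1.885392 + 0.2896552 = 2.175047 mg

2.18 mg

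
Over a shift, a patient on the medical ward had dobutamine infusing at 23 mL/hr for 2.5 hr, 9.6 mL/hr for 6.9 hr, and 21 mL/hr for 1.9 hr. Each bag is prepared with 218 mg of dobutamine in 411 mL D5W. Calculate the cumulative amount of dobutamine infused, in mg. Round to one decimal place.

86.8 mg

Concentration = 218 mg ÷ 411 mL = 0.5304136 mg/mL
Stage 1: 23 mL/hr × 2.5 hr = 57.5 mL → 57.5 mL × 0.5304136 mg/mL = 30.49878 mg
Stage 2: 9.6 mL/hr × 6.9 hr = 66.24 mL → 66.24 mL × 0.5304136 mg/mL = 35.1346 mg
Stage 3: 21 mL/hr × 1.9 hr = 39.9 mL → 39.9 mL × 0.5304136 mg/mL = 21.1635 mg
Total = 30.49878 + 35.1346 + 21.1635 = 86.79689 mg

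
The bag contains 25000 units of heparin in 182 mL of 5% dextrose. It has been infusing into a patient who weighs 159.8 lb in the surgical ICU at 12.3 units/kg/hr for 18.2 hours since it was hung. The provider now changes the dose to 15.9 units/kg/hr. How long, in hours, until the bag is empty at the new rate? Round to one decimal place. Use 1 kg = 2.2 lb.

7.6 hours

Initial rate:
Weight = 159.8 lb ÷ 2.2 lb/kg = 72.63636 kg
Dose = 12.3 units/kg/hr × 72.63636 kg = 893.4273 units/hr
Concentration = 25000 units ÷ 182 mL = 137.3626 units/mL
Rate = 893.4273 units/hr ÷ 137.3626 units/mL = 6.504151 mL/hr
Volume infused so far = 6.504151 mL/hr × 18.2 hr = 118.3755 mL
Volume remaining = 182 − 118.3755 = 63.62446 mL
New rate:
Dose = 15.9 units/kg/hr × 72.63636 kg = 1154.918 units/hr
Rate = 1154.918 units/hr ÷ 137.3626 units/mL = 8.407804 mL/hr
Time remaining = 63.62446 mL ÷ 8.407804 mL/hr = 7.56731 hr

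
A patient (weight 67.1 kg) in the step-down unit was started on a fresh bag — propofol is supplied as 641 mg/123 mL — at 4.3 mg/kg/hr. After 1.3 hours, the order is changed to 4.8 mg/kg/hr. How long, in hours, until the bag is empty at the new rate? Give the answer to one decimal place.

0.8 hours

Initial rate:
Dose = 4.3 mg/kg/hr × 67.1 kg = 288.53 mg/hr
Concentration = 641 mg ÷ 123 mL = 5.211382 mg/mL
Rate = 288.53 mg/hr ÷ 5.211382 mg/mL = 55.36535 mL/hr
Volume infused so far = 55.36535 mL/hr × 1.3 hr = 71.97496 mL
Volume remaining = 123 − 71.97496 = 51.02504 mL
New rate:
Dose = 4.8 mg/kg/hr × 67.1 kg = 322.08 mg/hr
Rate = 322.08 mg/hr ÷ 5.211382 mg/mL = 61.80318 mL/hr
Time remaining = 51.02504 mL ÷ 61.80318 mL/hr = 0.8256054 hr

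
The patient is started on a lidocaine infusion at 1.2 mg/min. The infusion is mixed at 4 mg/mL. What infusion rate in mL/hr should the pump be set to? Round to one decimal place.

1.2 mg/min × 60 min/hr = 72 mg/hr
Rate = 72 mg/hr ÷ 4 mg/mL = 18 mL/hr

18.0 mL/hr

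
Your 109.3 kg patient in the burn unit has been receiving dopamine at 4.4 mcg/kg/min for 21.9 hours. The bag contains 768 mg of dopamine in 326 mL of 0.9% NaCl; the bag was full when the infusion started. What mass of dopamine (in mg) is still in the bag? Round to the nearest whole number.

Dose = 4.4 mcg/kg/min × 109.3 kg = 480.92 mcg/min
480.92 mcg/min × 60 min/hr = 28855.2 mcg/hr
Concentration = 768 mg ÷ 326 mL = 2.355828 mg/mL = 2355.828 mcg/mL
Rate = 28855.2 mcg/hr ÷ 2355.828 mcg/mL = 12.24843 mL/hr
Volume infused = 12.24843 mL/hr × 21.9 hr = 268.2406 mL
Volume remaining = 326 − 268.2406 = 57.75936 mL
Drug remaining = 57.75936 mL × 2355.828 mcg/mL = 136071.1 mcg = 136.0711 mg

136 mg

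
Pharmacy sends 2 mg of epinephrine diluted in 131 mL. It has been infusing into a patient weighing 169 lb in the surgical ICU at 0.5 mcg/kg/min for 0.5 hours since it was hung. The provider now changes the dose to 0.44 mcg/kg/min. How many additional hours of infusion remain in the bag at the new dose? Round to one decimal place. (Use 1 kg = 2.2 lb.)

0.4 hours

Initial rate:
Weight = 169 lb ÷ 2.2 lb/kg = 76.81818 kg
Dose = 0.5 mcg/kg/min × 76.81818 kg = 38.40909 mcg/min
38.40909 mcg/min × 60 min/hr = 2304.545 mcg/hr
Concentration = 2 mg ÷ 131 mL = 0.01526718 mg/mL = 15.26718 mcg/mL
Rate = 2304.545 mcg/hr ÷ 15.26718 mcg/mL = 150.9477 mL/hr
Volume infused so far = 150.9477 mL/hr × 0.5 hr = 75.47386 mL
Volume remaining = 131 − 75.47386 = 55.52614 mL
New rate:
Dose = 0.44 mcg/kg/min × 76.81818 kg = 33.8 mcg/min
33.8 mcg/min × 60 min/hr = 2028 mcg/hr
Rate = 2028 mcg/hr ÷ 15.26718 mcg/mL = 132.834 mL/hr
Time remaining = 55.52614 mL ÷ 132.834 mL/hr = 0.4180115 hr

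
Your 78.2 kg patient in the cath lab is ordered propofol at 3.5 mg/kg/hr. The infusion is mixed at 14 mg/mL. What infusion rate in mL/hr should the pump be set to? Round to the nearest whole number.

Dose = 3.5 mg/kg/hr × 78.2 kg = 273.7 mg/hr
Rate = 273.7 mg/hr ÷ 14 mg/mL = 19.55 mL/hr

20 mL/hr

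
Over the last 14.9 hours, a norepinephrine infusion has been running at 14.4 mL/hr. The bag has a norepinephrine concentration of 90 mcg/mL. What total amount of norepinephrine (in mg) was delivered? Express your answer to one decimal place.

Drug rate = 14.4 mL/hr × 90 mcg/mL = 1296 mcg/hr
Total = 1296 mcg/hr × 14.9 hr = 19310.4 mcg = 19.3104 mg

19.3 mg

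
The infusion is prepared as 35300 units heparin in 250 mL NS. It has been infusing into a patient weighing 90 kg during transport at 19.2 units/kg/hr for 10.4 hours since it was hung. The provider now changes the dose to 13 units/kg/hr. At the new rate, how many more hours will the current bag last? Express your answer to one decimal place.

14.8 hours

Initial rate:
Dose = 19.2 units/kg/hr × 90 kg = 1728 units/hr
Concentration = 35300 units ÷ 250 mL = 141.2 units/mL
Rate = 1728 units/hr ÷ 141.2 units/mL = 12.23796 mL/hr
Volume infused so far = 12.23796 mL/hr × 10.4 hr = 127.2748 mL
Volume remaining = 250 − 127.2748 = 122.7252 mL
New rate:
Dose = 13 units/kg/hr × 90 kg = 1170 units/hr
Rate = 1170 units/hr ÷ 141.2 units/mL = 8.286119 mL/hr
Time remaining = 122.7252 mL ÷ 8.286119 mL/hr = 14.81094 hr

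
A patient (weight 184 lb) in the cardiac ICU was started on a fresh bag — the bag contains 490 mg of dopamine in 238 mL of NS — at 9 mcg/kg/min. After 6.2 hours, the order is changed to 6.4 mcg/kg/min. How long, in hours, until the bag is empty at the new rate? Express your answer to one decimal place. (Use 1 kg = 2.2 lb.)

Initial rate:
Weight = 184 lb ÷ 2.2 lb/kg = 83.63636 kg
Dose = 9 mcg/kg/min × 83.63636 kg = 752.7273 mcg/min
752.7273 mcg/min × 60 min/hr = 45163.64 mcg/hr
Concentration = 490 mg ÷ 238 mL = 2.058824 mg/mL = 2058.824 mcg/mL
Rate = 45163.64 mcg/hr ÷ 2058.824 mcg/mL = 21.93662 mL/hr
Volume infused so far = 21.93662 mL/hr × 6.2 hr = 136.0071 mL
Volume remaining = 238 − 136.0071 = 101.9929 mL
New rate:
Dose = 6.4 mcg/kg/min × 83.63636 kg = 535.2727 mcg/min
535.2727 mcg/min × 60 min/hr = 32116.36 mcg/hr
Rate = 32116.36 mcg/hr ÷ 2058.824 mcg/mL = 15.59938 mL/hr
Time remaining = 101.9929 mL ÷ 15.59938 mL/hr = 6.53827 hr

6.5 hours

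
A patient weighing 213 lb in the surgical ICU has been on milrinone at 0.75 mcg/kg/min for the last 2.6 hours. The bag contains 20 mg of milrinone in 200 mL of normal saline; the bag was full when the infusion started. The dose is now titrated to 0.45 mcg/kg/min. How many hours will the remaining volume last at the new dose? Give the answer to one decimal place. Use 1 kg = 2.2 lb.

Initial rate:
Weight = 213 lb ÷ 2.2 lb/kg = 96.81818 kg
Dose = 0.75 mcg/kg/min × 96.81818 kg = 72.61364 mcg/min
72.61364 mcg/min × 60 min/hr = 4356.818 mcg/hr
Concentration = 20 mg ÷ 200 mL = 0.1 mg/mL = 100 mcg/mL
Rate = 4356.818 mcg/hr ÷ 100 mcg/mL = 43.56818 mL/hr
Volume infused so far = 43.56818 mL/hr × 2.6 hr = 113.2773 mL
Volume remaining = 200 − 113.2773 = 86.72273 mL
New rate:
Dose = 0.45 mcg/kg/min × 96.81818 kg = 43.56818 mcg/min
43.56818 mcg/min × 60 min/hr = 2614.091 mcg/hr
Rate = 2614.091 mcg/hr ÷ 100 mcg/mL = 26.14091 mL/hr
Time remaining = 86.72273 mL ÷ 26.14091 mL/hr = 3.31751 hr

3.3 hours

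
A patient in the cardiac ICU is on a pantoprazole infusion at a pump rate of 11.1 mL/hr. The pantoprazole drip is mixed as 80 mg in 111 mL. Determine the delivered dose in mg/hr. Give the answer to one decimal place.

8.0 mg/hr

Concentration = 80 mg ÷ 111 mL = 0.7207207 mg/mL
Drug rate = 11.1 mL/hr × 0.7207207 mg/mL = 8 mg/hr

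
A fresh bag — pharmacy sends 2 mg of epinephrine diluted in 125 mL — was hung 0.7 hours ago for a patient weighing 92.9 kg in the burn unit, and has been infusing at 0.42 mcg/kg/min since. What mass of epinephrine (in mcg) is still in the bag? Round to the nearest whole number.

Dose = 0.42 mcg/kg/min × 92.9 kg = 39.018 mcg/min
39.018 mcg/min × 60 min/hr = 2341.08 mcg/hr
Concentration = 2 mg ÷ 125 mL = 0.016 mg/mL = 16 mcg/mL
Rate = 2341.08 mcg/hr ÷ 16 mcg/mL = 146.3175 mL/hr
Volume infused = 146.3175 mL/hr × 0.7 hr = 102.4222 mL
Volume remaining = 125 − 102.4222 = 22.57775 mL
Drug remaining = 22.57775 mL × 16 mcg/mL = 361.244 mcg

361 mcg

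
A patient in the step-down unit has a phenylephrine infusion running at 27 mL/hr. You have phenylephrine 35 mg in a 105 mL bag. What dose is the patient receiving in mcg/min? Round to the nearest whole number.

150 mcg/min

Concentration = 35 mg ÷ 105 mL = 0.3333333 mg/mL = 333.3333 mcg/mL
Drug rate = 27 mL/hr × 333.3333 mcg/mL = 9000 mcg/hr
9000 mcg/hr ÷ 60 min/hr = 150 mcg/min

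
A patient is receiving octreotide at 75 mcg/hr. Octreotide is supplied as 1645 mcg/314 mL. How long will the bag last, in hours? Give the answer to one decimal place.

21.9 hours

Concentration = 1645 mcg ÷ 314 mL = 5.238854 mcg/mL
Rate = 75 mcg/hr ÷ 5.238854 mcg/mL = 14.31611 mL/hr
Duration = 314 mL ÷ 14.31611 mL/hr = 21.93333 hr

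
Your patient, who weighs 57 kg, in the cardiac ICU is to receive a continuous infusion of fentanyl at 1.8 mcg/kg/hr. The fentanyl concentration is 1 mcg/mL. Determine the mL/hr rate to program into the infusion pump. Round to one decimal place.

102.6 mL/hr

Dose = 1.8 mcg/kg/hr × 57 kg = 102.6 mcg/hr
Rate = 102.6 mcg/hr ÷ 1 mcg/mL = 102.6 mL/hr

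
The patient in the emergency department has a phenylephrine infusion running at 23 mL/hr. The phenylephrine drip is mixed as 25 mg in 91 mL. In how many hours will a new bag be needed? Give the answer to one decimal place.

4.0 hours

Duration = 91 mL ÷ 23 mL/hr = 3.956522 hr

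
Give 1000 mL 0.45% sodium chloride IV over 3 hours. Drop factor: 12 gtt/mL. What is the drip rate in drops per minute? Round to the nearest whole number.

67 gtt/min

1000 mL ÷ (3 hr × 60 = 180 min) = 5.555556 mL/min
5.555556 mL/min × 12 gtt/mL = 66.66667 gtt/min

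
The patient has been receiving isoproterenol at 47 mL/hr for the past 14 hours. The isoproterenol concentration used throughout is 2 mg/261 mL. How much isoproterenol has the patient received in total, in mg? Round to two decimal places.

Concentration = 2 mg ÷ 261 mL = 0.007662835 mg/mL = 7.662835 mcg/mL
Drug rate = 47 mL/hr × 7.662835 mcg/mL = 360.1533 mcg/hr
Total = 360.1533 mcg/hr × 14 hr = 5042.146 mcg = 5.042146 mg

5.04 mg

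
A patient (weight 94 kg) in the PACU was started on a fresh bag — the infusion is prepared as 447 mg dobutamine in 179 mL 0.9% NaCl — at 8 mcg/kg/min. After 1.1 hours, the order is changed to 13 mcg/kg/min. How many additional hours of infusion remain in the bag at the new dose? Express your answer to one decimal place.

5.4 hours

Initial rate:
Dose = 8 mcg/kg/min × 94 kg = 752 mcg/min
752 mcg/min × 60 min/hr = 45120 mcg/hr
Concentration = 447 mg ÷ 179 mL = 2.497207 mg/mL = 2497.207 mcg/mL
Rate = 45120 mcg/hr ÷ 2497.207 mcg/mL = 18.06819 mL/hr
Volume infused so far = 18.06819 mL/hr × 1.1 hr = 19.87501 mL
Volume remaining = 179 − 19.87501 = 159.125 mL
New rate:
Dose = 13 mcg/kg/min × 94 kg = 1222 mcg/min
1222 mcg/min × 60 min/hr = 73320 mcg/hr
Rate = 73320 mcg/hr ÷ 2497.207 mcg/mL = 29.36081 mL/hr
Time remaining = 159.125 mL ÷ 29.36081 mL/hr = 5.41964 hr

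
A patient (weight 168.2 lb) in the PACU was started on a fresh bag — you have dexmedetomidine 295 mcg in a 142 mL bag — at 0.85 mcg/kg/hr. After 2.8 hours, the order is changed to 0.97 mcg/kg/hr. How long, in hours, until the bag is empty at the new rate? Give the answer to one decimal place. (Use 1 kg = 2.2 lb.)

1.5 hours

Initial rate:
Weight = 168.2 lb ÷ 2.2 lb/kg = 76.45455 kg
Dose = 0.85 mcg/kg/hr × 76.45455 kg = 64.98636 mcg/hr
Concentration = 295 mcg ÷ 142 mL = 2.077465 mcg/mL
Rate = 64.98636 mcg/hr ÷ 2.077465 mcg/mL = 31.28157 mL/hr
Volume infused so far = 31.28157 mL/hr × 2.8 hr = 87.5884 mL
Volume remaining = 142 − 87.5884 = 54.4116 mL
New rate:
Dose = 0.97 mcg/kg/hr × 76.45455 kg = 74.16091 mcg/hr
Rate = 74.16091 mcg/hr ÷ 2.077465 mcg/mL = 35.69779 mL/hr
Time remaining = 54.4116 mL ÷ 35.69779 mL/hr = 1.524229 hr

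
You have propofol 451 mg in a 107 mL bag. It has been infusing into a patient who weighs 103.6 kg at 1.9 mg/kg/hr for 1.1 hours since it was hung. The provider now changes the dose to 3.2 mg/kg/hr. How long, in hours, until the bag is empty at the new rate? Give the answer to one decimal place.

0.7 hours

Initial rate:
Dose = 1.9 mg/kg/hr × 103.6 kg = 196.84 mg/hr
Concentration = 451 mg ÷ 107 mL = 4.214953 mg/mL
Rate = 196.84 mg/hr ÷ 4.214953 mg/mL = 46.7004 mL/hr
Volume infused so far = 46.7004 mL/hr × 1.1 hr = 51.37044 mL
Volume remaining = 107 − 51.37044 = 55.62956 mL
New rate:
Dose = 3.2 mg/kg/hr × 103.6 kg = 331.52 mg/hr
Rate = 331.52 mg/hr ÷ 4.214953 mg/mL = 78.6533 mL/hr
Time remaining = 55.62956 mL ÷ 78.6533 mL/hr = 0.7072756 hr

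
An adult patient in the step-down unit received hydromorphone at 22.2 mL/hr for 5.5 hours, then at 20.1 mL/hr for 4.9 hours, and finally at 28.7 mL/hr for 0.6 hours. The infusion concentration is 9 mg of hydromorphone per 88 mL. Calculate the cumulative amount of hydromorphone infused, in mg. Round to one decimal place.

24.3 mg

Concentration = 9 mg ÷ 88 mL = 0.1022727 mg/mL
Stage 1: 22.2 mL/hr × 5.5 hr = 122.1 mL → 122.1 mL × 0.1022727 mg/mL = 12.4875 mg
Stage 2: 20.1 mL/hr × 4.9 hr = 98.49 mL → 98.49 mL × 0.1022727 mg/mL = 10.07284 mg
Stage 3: 28.7 mL/hr × 0.6 hr = 17.22 mL → 17.22 mL × 0.1022727 mg/mL = 1.761136 mg
Total = 12.4875 + 10.07284 + 1.761136 = 24.32148 mg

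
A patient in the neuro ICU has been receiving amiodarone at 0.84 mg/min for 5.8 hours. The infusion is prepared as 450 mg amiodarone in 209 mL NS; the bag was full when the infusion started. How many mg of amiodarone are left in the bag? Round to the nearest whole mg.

0.84 mg/min × 60 min/hr = 50.4 mg/hr
Concentration = 450 mg ÷ 209 mL = 2.15311 mg/mL
Rate = 50.4 mg/hr ÷ 2.15311 mg/mL = 23.408 mL/hr
Volume infused = 23.408 mL/hr × 5.8 hr = 135.7664 mL
Volume remaining = 209 − 135.7664 = 73.2336 mL
Drug remaining = 73.2336 mL × 2.15311 mg/mL = 157.68 mg

158 mg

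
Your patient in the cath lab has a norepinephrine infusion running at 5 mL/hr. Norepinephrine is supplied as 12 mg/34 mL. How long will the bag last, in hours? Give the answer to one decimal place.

Duration = 34 mL ÷ 5 mL/hr = 6.8 hr

6.8 hours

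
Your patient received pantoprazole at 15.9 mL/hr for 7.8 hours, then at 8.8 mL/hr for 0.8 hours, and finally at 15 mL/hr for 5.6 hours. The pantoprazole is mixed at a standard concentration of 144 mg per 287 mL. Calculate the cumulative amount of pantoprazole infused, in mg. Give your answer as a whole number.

Concentration = 144 mg ÷ 287 mL = 0.5017422 mg/mL
Stage 1: 15.9 mL/hr × 7.8 hr = 124.02 mL → 124.02 mL × 0.5017422 mg/mL = 62.22606 mg
Stage 2: 8.8 mL/hr × 0.8 hr = 7.04 mL → 7.04 mL × 0.5017422 mg/mL = 3.532265 mg
Stage 3: 15 mL/hr × 5.6 hr = 84 mL → 84 mL × 0.5017422 mg/mL = 42.14634 mg
Total = 62.22606 + 3.532265 + 42.14634 = 107.9047 mg

108 mg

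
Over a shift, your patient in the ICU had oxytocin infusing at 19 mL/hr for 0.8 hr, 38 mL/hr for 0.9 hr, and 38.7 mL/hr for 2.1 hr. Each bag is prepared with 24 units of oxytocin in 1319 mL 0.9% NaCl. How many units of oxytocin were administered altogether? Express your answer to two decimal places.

2.38 units

Concentration = 24 units ÷ 1319 mL = 0.0181956 units/mL
Stage 1: 19 mL/hr × 0.8 hr = 15.2 mL → 15.2 mL × 0.0181956 units/mL = 0.2765732 units
Stage 2: 38 mL/hr × 0.9 hr = 34.2 mL → 34.2 mL × 0.0181956 units/mL = 0.6222896 units
Stage 3: 38.7 mL/hr × 2.1 hr = 81.27 mL → 81.27 mL × 0.0181956 units/mL = 1.478757 units
Total = 0.2765732 + 0.6222896 + 1.478757 = 2.377619 units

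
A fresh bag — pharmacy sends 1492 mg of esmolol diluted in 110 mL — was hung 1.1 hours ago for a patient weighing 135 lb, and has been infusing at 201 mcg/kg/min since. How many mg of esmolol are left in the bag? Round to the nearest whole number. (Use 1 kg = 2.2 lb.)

678 mg

Weight = 135 lb ÷ 2.2 lb/kg = 61.36364 kg
Dose = 201 mcg/kg/min × 61.36364 kg = 12334.09 mcg/min
12334.09 mcg/min × 60 min/hr = 740045.5 mcg/hr
Concentration = 1492 mg ÷ 110 mL = 13.56364 mg/mL = 13563.64 mcg/mL
Rate = 740045.5 mcg/hr ÷ 13563.64 mcg/mL = 54.56099 mL/hr
Volume infused = 54.56099 mL/hr × 1.1 hr = 60.01709 mL
Volume remaining = 110 − 60.01709 = 49.98291 mL
Drug remaining = 49.98291 mL × 13563.64 mcg/mL = 677950 mcg = 677.95 mg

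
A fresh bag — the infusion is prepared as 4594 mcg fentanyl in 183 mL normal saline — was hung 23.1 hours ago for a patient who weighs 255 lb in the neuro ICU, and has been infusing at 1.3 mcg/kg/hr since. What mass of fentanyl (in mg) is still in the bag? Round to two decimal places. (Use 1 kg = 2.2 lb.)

Weight = 255 lb ÷ 2.2 lb/kg = 115.9091 kg
Dose = 1.3 mcg/kg/hr × 115.9091 kg = 150.6818 mcg/hr
Concentration = 4594 mcg ÷ 183 mL = 25.10383 mcg/mL
Rate = 150.6818 mcg/hr ÷ 25.10383 mcg/mL = 6.002345 mL/hr
Volume infused = 6.002345 mL/hr × 23.1 hr = 138.6542 mL
Volume remaining = 183 − 138.6542 = 44.34583 mL
Drug remaining = 44.34583 mL × 25.10383 mcg/mL = 1113.25 mcg = 1.11325 mg

1.11 mg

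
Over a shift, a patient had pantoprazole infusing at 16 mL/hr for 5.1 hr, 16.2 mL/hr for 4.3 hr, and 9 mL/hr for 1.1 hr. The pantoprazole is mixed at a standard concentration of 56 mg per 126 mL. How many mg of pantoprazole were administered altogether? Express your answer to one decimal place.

71.6 mg

Concentration = 56 mg ÷ 126 mL = 0.4444444 mg/mL
Stage 1: 16 mL/hr × 5.1 hr = 81.6 mL → 81.6 mL × 0.4444444 mg/mL = 36.26667 mg
Stage 2: 16.2 mL/hr × 4.3 hr = 69.66 mL → 69.66 mL × 0.4444444 mg/mL = 30.96 mg
Stage 3: 9 mL/hr × 1.1 hr = 9.9 mL → 9.9 mL × 0.4444444 mg/mL = 4.4 mg
Total = 36.26667 + 30.96 + 4.4 = 71.62667 mg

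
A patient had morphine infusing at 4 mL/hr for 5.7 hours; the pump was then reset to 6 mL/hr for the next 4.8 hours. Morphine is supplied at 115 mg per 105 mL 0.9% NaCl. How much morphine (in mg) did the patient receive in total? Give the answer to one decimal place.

56.5 mg

Concentration = 115 mg ÷ 105 mL = 1.095238 mg/mL
Stage 1: 4 mL/hr × 5.7 hr = 22.8 mL → 22.8 mL × 1.095238 mg/mL = 24.97143 mg
Stage 2: 6 mL/hr × 4.8 hr = 28.8 mL → 28.8 mL × 1.095238 mg/mL = 31.54286 mg
Total = 24.97143 + 31.54286 = 56.51429 mg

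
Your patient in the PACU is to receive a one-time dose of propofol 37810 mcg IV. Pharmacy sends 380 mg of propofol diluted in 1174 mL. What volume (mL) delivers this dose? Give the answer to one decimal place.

116.8 mL

Concentration = 380 mg ÷ 1174 mL = 0.3236797 mg/mL = 323.6797 mcg/mL
Volume = 37810 mcg ÷ 323.6797 mcg/mL = 116.813 mL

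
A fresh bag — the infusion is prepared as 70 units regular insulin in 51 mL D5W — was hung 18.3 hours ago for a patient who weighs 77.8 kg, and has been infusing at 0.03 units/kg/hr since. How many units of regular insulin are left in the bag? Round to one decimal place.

Dose = 0.03 units/kg/hr × 77.8 kg = 2.334 units/hr
Concentration = 70 units ÷ 51 mL = 1.372549 units/mL
Rate = 2.334 units/hr ÷ 1.372549 units/mL = 1.700486 mL/hr
Volume infused = 1.700486 mL/hr × 18.3 hr = 31.11889 mL
Volume remaining = 51 − 31.11889 = 19.88111 mL
Drug remaining = 19.88111 mL × 1.372549 units/mL = 27.2878 units

27.3 units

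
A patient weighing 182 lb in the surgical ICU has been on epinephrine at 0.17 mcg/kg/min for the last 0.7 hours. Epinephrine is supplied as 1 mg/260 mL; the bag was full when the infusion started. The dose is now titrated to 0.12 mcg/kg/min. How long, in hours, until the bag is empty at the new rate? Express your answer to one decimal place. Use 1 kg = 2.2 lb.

Initial rate:
Weight = 182 lb ÷ 2.2 lb/kg = 82.72727 kg
Dose = 0.17 mcg/kg/min × 82.72727 kg = 14.06364 mcg/min
14.06364 mcg/min × 60 min/hr = 843.8182 mcg/hr
Concentration = 1 mg ÷ 260 mL = 0.003846154 mg/mL = 3.846154 mcg/mL
Rate = 843.8182 mcg/hr ÷ 3.846154 mcg/mL = 219.3927 mL/hr
Volume infused so far = 219.3927 mL/hr × 0.7 hr = 153.5749 mL
Volume remaining = 260 − 153.5749 = 106.4251 mL
New rate:
Dose = 0.12 mcg/kg/min × 82.72727 kg = 9.927273 mcg/min
9.927273 mcg/min × 60 min/hr = 595.6364 mcg/hr
Rate = 595.6364 mcg/hr ÷ 3.846154 mcg/mL = 154.8655 mL/hr
Time remaining = 106.4251 mL ÷ 154.8655 mL/hr = 0.68721 hr

0.7 hours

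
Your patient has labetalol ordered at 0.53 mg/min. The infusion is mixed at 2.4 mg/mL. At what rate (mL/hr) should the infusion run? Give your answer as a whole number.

13 mL/hr

0.53 mg/min × 60 min/hr = 31.8 mg/hr
Rate = 31.8 mg/hr ÷ 2.4 mg/mL = 13.25 mL/hr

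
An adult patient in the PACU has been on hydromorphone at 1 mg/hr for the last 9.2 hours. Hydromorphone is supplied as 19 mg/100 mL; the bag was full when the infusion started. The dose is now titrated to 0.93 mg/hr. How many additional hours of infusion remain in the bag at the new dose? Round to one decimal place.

10.5 hours

Initial rate:
Concentration = 19 mg ÷ 100 mL = 0.19 mg/mL
Rate = 1 mg/hr ÷ 0.19 mg/mL = 5.263158 mL/hr
Volume infused so far = 5.263158 mL/hr × 9.2 hr = 48.42105 mL
Volume remaining = 100 − 48.42105 = 51.57895 mL
New rate:
Rate = 0.93 mg/hr ÷ 0.19 mg/mL = 4.894737 mL/hr
Time remaining = 51.57895 mL ÷ 4.894737 mL/hr = 10.53763 hr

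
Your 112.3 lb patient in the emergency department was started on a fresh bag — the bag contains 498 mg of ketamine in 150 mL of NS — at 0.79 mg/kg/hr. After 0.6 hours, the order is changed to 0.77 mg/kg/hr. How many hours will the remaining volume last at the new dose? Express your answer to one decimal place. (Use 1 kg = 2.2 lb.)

Initial rate:
Weight = 112.3 lb ÷ 2.2 lb/kg = 51.04545 kg
Dose = 0.79 mg/kg/hr × 51.04545 kg = 40.32591 mg/hr
Concentration = 498 mg ÷ 150 mL = 3.32 mg/mL
Rate = 40.32591 mg/hr ÷ 3.32 mg/mL = 12.14636 mL/hr
Volume infused so far = 12.14636 mL/hr × 0.6 hr = 7.287815 mL
Volume remaining = 150 − 7.287815 = 142.7122 mL
New rate:
Dose = 0.77 mg/kg/hr × 51.04545 kg = 39.305 mg/hr
Rate = 39.305 mg/hr ÷ 3.32 mg/mL = 11.83886 mL/hr
Time remaining = 142.7122 mL ÷ 11.83886 mL/hr = 12.05456 hr

12.1 hours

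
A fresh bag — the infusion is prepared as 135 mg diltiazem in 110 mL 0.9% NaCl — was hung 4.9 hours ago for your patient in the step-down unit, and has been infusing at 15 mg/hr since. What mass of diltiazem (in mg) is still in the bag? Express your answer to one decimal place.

61.5 mg

Concentration = 135 mg ÷ 110 mL = 1.227273 mg/mL
Rate = 15 mg/hr ÷ 1.227273 mg/mL = 12.22222 mL/hr
Volume infused = 12.22222 mL/hr × 4.9 hr = 59.88889 mL
Volume remaining = 110 − 59.88889 = 50.11111 mL
Drug remaining = 50.11111 mL × 1.227273 mg/mL = 61.5 mg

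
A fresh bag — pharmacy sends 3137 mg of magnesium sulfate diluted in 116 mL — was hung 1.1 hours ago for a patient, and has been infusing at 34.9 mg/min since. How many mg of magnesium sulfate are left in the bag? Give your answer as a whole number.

834 mg

34.9 mg/min × 60 min/hr = 2094 mg/hr
Concentration = 3137 mg ÷ 116 mL = 27.0431 mg/mL
Rate = 2094 mg/hr ÷ 27.0431 mg/mL = 77.43194 mL/hr
Volume infused = 77.43194 mL/hr × 1.1 hr = 85.17514 mL
Volume remaining = 116 − 85.17514 = 30.82486 mL
Drug remaining = 30.82486 mL × 27.0431 mg/mL = 833.6 mg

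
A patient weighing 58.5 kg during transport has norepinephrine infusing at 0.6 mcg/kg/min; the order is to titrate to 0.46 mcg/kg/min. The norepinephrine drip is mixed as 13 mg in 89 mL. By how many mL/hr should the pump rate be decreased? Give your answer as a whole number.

3 mL/hr

At the current dose:
Dose = 0.6 mcg/kg/min × 58.5 kg = 35.1 mcg/min
35.1 mcg/min × 60 min/hr = 2106 mcg/hr
Concentration = 13 mg ÷ 89 mL = 0.1460674 mg/mL = 146.0674 mcg/mL
Rate = 2106 mcg/hr ÷ 146.0674 mcg/mL = 14.418 mL/hr
At the new dose:
Dose = 0.46 mcg/kg/min × 58.5 kg = 26.91 mcg/min
26.91 mcg/min × 60 min/hr = 1614.6 mcg/hr
Rate = 1614.6 mcg/hr ÷ 146.0674 mcg/mL = 11.0538 mL/hr
Change = 11.0538 − 14.418 = -3.3642 mL/hr → 3.3642 mL/hr decrease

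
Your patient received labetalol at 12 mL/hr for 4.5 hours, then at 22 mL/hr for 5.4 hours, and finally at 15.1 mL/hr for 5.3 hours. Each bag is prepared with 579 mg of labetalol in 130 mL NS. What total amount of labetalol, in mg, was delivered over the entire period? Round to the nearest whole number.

1126 mg

Concentration = 579 mg ÷ 130 mL = 4.453846 mg/mL
Stage 1: 12 mL/hr × 4.5 hr = 54 mL → 54 mL × 4.453846 mg/mL = 240.5077 mg
Stage 2: 22 mL/hr × 5.4 hr = 118.8 mL → 118.8 mL × 4.453846 mg/mL = 529.1169 mg
Stage 3: 15.1 mL/hr × 5.3 hr = 80.03 mL → 80.03 mL × 4.453846 mg/mL = 356.4413 mg
Total = 240.5077 + 529.1169 + 356.4413 = 1126.066 mg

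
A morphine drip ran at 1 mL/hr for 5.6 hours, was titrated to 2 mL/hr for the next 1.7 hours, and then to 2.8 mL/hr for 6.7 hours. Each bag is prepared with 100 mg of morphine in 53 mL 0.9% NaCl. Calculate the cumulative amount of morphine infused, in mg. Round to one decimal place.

Concentration = 100 mg ÷ 53 mL = 1.886792 mg/mL
Stage 1: 1 mL/hr × 5.6 hr = 5.6 mL → 5.6 mL × 1.886792 mg/mL = 10.56604 mg
Stage 2: 2 mL/hr × 1.7 hr = 3.4 mL → 3.4 mL × 1.886792 mg/mL = 6.415094 mg
Stage 3: 2.8 mL/hr × 6.7 hr = 18.76 mL → 18.76 mL × 1.886792 mg/mL = 35.39623 mg
Total = 10.56604 + 6.415094 + 35.39623 = 52.37736 mg

52.4 mg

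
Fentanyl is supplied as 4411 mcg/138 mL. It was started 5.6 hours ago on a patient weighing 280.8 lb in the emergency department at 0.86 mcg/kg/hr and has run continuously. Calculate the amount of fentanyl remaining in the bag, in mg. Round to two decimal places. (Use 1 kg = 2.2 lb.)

Weight = 280.8 lb ÷ 2.2 lb/kg = 127.6364 kg
Dose = 0.86 mcg/kg/hr × 127.6364 kg = 109.7673 mcg/hr
Concentration = 4411 mcg ÷ 138 mL = 31.96377 mcg/mL
Rate = 109.7673 mcg/hr ÷ 31.96377 mcg/mL = 3.434116 mL/hr
Volume infused = 3.434116 mL/hr × 5.6 hr = 19.23105 mL
Volume remaining = 138 − 19.23105 = 118.769 mL
Drug remaining = 118.769 mL × 31.96377 mcg/mL = 3796.303 mcg = 3.796303 mg

3.80 mg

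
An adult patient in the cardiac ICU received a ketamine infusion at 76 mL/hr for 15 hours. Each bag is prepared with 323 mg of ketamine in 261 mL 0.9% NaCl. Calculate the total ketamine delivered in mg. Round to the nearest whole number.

Concentration = 323 mg ÷ 261 mL = 1.237548 mg/mL
Drug rate = 76 mL/hr × 1.237548 mg/mL = 94.05364 mg/hr
Total = 94.05364 mg/hr × 15 hr = 1410.805 mg

1411 mg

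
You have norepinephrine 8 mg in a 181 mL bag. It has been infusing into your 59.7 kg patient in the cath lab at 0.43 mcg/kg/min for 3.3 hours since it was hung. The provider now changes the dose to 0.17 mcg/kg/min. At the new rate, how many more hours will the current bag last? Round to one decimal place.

4.8 hours

Initial rate:
Dose = 0.43 mcg/kg/min × 59.7 kg = 25.671 mcg/min
25.671 mcg/min × 60 min/hr = 1540.26 mcg/hr
Concentration = 8 mg ÷ 181 mL = 0.0441989 mg/mL = 44.1989 mcg/mL
Rate = 1540.26 mcg/hr ÷ 44.1989 mcg/mL = 34.84838 mL/hr
Volume infused so far = 34.84838 mL/hr × 3.3 hr = 114.9997 mL
Volume remaining = 181 − 114.9997 = 66.00034 mL
New rate:
Dose = 0.17 mcg/kg/min × 59.7 kg = 10.149 mcg/min
10.149 mcg/min × 60 min/hr = 608.94 mcg/hr
Rate = 608.94 mcg/hr ÷ 44.1989 mcg/mL = 13.77727 mL/hr
Time remaining = 66.00034 mL ÷ 13.77727 mL/hr = 4.790525 hr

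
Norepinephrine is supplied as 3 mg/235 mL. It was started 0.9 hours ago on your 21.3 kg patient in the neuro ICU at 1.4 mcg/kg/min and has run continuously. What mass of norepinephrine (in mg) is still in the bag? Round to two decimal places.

1.39 mg

Dose = 1.4 mcg/kg/min × 21.3 kg = 29.82 mcg/min
29.82 mcg/min × 60 min/hr = 1789.2 mcg/hr
Concentration = 3 mg ÷ 235 mL = 0.01276596 mg/mL = 12.76596 mcg/mL
Rate = 1789.2 mcg/hr ÷ 12.76596 mcg/mL = 140.154 mL/hr
Volume infused = 140.154 mL/hr × 0.9 hr = 126.1386 mL
Volume remaining = 235 − 126.1386 = 108.8614 mL
Drug remaining = 108.8614 mL × 12.76596 mcg/mL = 1389.72 mcg = 1.38972 mg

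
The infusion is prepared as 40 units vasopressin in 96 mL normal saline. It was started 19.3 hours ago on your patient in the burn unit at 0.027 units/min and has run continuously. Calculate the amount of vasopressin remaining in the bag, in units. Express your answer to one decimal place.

0.027 units/min × 60 min/hr = 1.62 units/hr
Concentration = 40 units ÷ 96 mL = 0.4166667 units/mL
Rate = 1.62 units/hr ÷ 0.4166667 units/mL = 3.888 mL/hr
Volume infused = 3.888 mL/hr × 19.3 hr = 75.0384 mL
Volume remaining = 96 − 75.0384 = 20.9616 mL
Drug remaining = 20.9616 mL × 0.4166667 units/mL = 8.734 units

8.7 units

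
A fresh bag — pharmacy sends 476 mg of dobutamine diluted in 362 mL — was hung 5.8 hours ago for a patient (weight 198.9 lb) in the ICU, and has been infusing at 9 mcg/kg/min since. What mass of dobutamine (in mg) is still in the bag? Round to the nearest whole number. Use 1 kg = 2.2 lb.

193 mg

Weight = 198.9 lb ÷ 2.2 lb/kg = 90.40909 kg
Dose = 9 mcg/kg/min × 90.40909 kg = 813.6818 mcg/min
813.6818 mcg/min × 60 min/hr = 48820.91 mcg/hr
Concentration = 476 mg ÷ 362 mL = 1.314917 mg/mL = 1314.917 mcg/mL
Rate = 48820.91 mcg/hr ÷ 1314.917 mcg/mL = 37.12851 mL/hr
Volume infused = 37.12851 mL/hr × 5.8 hr = 215.3453 mL
Volume remaining = 362 − 215.3453 = 146.6547 mL
Drug remaining = 146.6547 mL × 1314.917 mcg/mL = 192838.7 mcg = 192.8387 mg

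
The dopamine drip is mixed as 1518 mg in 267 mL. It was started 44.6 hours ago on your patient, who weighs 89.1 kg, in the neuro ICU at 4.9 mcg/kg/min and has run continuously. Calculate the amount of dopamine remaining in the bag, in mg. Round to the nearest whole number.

350 mg

Dose = 4.9 mcg/kg/min × 89.1 kg = 436.59 mcg/min
436.59 mcg/min × 60 min/hr = 26195.4 mcg/hr
Concentration = 1518 mg ÷ 267 mL = 5.685393 mg/mL = 5685.393 mcg/mL
Rate = 26195.4 mcg/hr ÷ 5685.393 mcg/mL = 4.607491 mL/hr
Volume infused = 4.607491 mL/hr × 44.6 hr = 205.4941 mL
Volume remaining = 267 − 205.4941 = 61.50589 mL
Drug remaining = 61.50589 mL × 5685.393 mcg/mL = 349685.2 mcg = 349.6852 mg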